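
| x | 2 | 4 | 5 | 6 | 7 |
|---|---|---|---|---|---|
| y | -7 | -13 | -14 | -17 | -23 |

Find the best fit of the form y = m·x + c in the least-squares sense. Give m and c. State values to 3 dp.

Compute the Gram sums: Σx·x = 130, Σx = 24, Σ1 = 5.
Right-hand side: Σx·y = -399, Σy = -74.
Δ = 130·5 − 24² = 74.
m = ((-399)·5 − 24·(-74))/74 = -219/74; c = (130·(-74) − 24·(-399))/74 = -22/37.

m = -2.959, c = -0.595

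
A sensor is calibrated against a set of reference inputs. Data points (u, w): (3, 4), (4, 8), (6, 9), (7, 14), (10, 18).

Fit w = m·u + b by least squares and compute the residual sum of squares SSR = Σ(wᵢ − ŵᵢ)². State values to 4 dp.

Compute the Gram sums: Σu·u = 210, Σu = 30, Σ1 = 5.
Right-hand side: Σu·w = 376, Σw = 53.
Eliminating b: 5·(row 1) − 30·(row 2) gives 150·m = 5·376 − 30·53 = 290, so m = 29/15.
Then b = (53 − 30·(29/15))/5 = -1.
Residuals: -4/5, 19/15, -8/5, 22/15, -1/3; SSR = 106/15.

SSR = 7.0667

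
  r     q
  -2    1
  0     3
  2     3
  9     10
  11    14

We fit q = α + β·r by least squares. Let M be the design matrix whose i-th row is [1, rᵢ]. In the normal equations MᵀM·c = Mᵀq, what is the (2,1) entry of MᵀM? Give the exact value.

Row 2 ↔ basis r, column 1 ↔ basis 1, so (MᵀM)_{2,1} = Σᵢ r = (-2)·(1) + (0)·(1) + (2)·(1) + (9)·(1) + (11)·(1) = 20.

20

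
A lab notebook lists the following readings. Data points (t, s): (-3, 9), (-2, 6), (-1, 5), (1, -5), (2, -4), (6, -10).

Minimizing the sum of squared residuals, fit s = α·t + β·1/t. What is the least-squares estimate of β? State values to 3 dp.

Normal-equation sums: Σt·t = 55, Σt·1/t = 6, Σ1/t·1/t = 95/36.
Right-hand side: Σt·s = -117, Σ1/t·s = -59/3.
Determinant 55·(95/36) − 6² = 3929/36.
α = ((-117)·(95/36) − 6·(-59/3))/(3929/36) = -6867/3929; β = (55·(-59/3) − 6·(-117))/(3929/36) = -13668/3929.

β = -3.479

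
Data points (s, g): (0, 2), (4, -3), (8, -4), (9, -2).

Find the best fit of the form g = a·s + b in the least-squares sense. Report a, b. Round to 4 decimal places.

Normal-equation sums: Σs·s = 161, Σs = 21, Σ1 = 4.
And Σs·g = -62, Σg = -7.
AᵀA·[a, b]ᵀ = Aᵀg becomes [[161, 21]; [21, 4]]·[a, b]ᵀ = [-62, -7]ᵀ.
Eliminating b: 4·(row 1) − 21·(row 2) gives 203·a = 4·(-62) − 21·(-7) = -101, so a = -101/203.
Then b = ((-7) − 21·(-101/203))/4 = 25/29.

a = -0.4975, b = 0.8621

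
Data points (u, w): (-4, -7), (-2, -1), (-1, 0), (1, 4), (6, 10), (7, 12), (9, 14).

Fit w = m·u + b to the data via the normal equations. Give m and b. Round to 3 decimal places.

The normal equations are: 188·m + 16·b = 304;  16·m + 7·b = 32.
Eliminating b: 7·(row 1) − 16·(row 2) gives 1060·m = 7·304 − 16·32 = 1616, so m = 404/265.
Then b = (32 − 16·(404/265))/7 = 288/265.

m = 1.525, b = 1.087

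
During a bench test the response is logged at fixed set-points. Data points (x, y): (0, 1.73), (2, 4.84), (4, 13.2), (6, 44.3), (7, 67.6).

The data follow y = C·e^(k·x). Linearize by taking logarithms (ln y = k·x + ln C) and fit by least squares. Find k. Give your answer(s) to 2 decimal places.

Taking logs, ln y = k·x + ln C, so regress ln y on x.
Σx = 19.0000, Σ(x)² = 105.0000, Σln y = 12.7098, Σx·ln y = 65.7159.
Equations: 105.0000·k + 19.0000·ln C = 65.7159;  19.0000·k + 5·ln C = 12.7098.
Solving (det = 164.0000): k = 0.53105, ln C = 0.52398.

k = 0.53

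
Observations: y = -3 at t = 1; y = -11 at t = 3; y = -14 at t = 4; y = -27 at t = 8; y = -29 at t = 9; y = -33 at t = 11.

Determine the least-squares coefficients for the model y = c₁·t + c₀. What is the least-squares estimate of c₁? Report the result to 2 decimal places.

c₁ = -3.03

Compute the Gram sums: Σt·t = 292, Σt = 36, Σ1 = 6.
Moment sums: Σt·y = -932, Σy = -117.
Normal equations: [[292, 36]; [36, 6]]·[c₁, c₀]ᵀ = [-932, -117]ᵀ.
det = 292·6 − 36² = 456.
c₁ = ((-932)·6 − 36·(-117))/456 = -115/38; c₀ = (292·(-117) − 36·(-932))/456 = -51/38.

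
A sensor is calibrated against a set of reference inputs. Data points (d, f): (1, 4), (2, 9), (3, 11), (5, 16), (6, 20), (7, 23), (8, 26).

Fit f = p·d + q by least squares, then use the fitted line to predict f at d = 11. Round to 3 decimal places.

f̂ = 34.945

Setting ∂/∂p … = 0 gives: 188·p + 32·q = 624;  32·p + 7·q = 109.
Eliminating q: 7·(row 1) − 32·(row 2) gives 292·p = 7·624 − 32·109 = 880, so p = 220/73.
Then q = (109 − 32·(220/73))/7 = 131/73.
At d = 11: f̂ = (220/73)·(11) + (131/73)·(1) = 2551/73.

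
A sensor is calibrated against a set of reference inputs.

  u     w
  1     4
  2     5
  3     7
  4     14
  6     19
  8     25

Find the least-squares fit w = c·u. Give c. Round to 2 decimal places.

c = 3.12

Normal-equation sums: Σu·u = 130.
For Aᵀw: Σu·w = 405.
So AᵀA·[c]ᵀ = Aᵀw: [[130]]·[c]ᵀ = [405]ᵀ.
c = 405/130 = 3.11538.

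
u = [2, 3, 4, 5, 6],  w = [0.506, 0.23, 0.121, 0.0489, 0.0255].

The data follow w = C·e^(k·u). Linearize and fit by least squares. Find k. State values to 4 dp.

Let Y = ln w. Fitting Y = k·u + ln C by least squares:
AᵀA = [[90.0000, 20.0000]; [20.0000, 5]], rhs = [-51.3237, -10.9499]ᵀ  (here Σu = 20.0000, Σ(u)² = 90.0000, Σln w = -10.9499, Σu·ln w = -51.3237).
Slope k = (n·Σu·ln w − Σu·Σln w)/(n·Σ(u)² − (Σu)²) = (5·-51.3237 − 20.0000·-10.9499)/50.0000 = -0.75240; ln C = (Σln w − k·Σu)/n = 0.81962.

k = -0.7524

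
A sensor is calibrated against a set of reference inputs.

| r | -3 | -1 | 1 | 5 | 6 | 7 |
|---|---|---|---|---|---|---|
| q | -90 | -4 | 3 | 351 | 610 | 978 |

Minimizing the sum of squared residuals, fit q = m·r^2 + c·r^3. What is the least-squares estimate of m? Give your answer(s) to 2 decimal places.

Normal-equation sums: Σr^2·r^2 = 4405, Σr^2·r^3 = 27465, Σr^3·r^3 = 180661.
Right-hand side: Σr^2·q = 77846, Σr^3·q = 513526.
Normal equations: [[4405, 27465]; [27465, 180661]]·[m, c]ᵀ = [77846, 513526]ᵀ.
Eliminating c: 180661·(row 1) − 27465·(row 2) gives 41485480·m = 180661·77846 − 27465·513526 = -40255384, so m = -5031923/5185685.
Then c = (513526 − 27465·(-5031923/5185685))/180661 = 3101041/1037137.

m = -0.97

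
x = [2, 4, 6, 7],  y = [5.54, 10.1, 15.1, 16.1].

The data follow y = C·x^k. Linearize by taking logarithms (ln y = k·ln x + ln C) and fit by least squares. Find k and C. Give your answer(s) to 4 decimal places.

Taking logs, ln y = k·ln x + ln C, so regress ln y on ln x.
XᵀX = [[9.3992, 5.8171]; [5.8171, 4]], rhs = [14.6639, 9.5180]ᵀ  (here Σln x = 5.8171, Σ(ln x)² = 9.3992, Σln y = 9.5180, Σln x·ln y = 14.6639).
Slope k = (n·Σln x·ln y − Σln x·Σln y)/(n·Σ(ln x)² − (Σln x)²) = (4·14.6639 − 5.8171·9.5180)/3.7582 = 0.87495; ln C = (Σln y − k·Σln x)/n = 1.10709, so C = exp(1.10709) = 3.02553.

k = 0.8750, C = 3.0255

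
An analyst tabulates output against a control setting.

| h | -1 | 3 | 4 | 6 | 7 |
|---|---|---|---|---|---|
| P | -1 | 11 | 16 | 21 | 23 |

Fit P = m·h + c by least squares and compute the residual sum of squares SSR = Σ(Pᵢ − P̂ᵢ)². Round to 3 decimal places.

SSR = 3.026

Setting ∂/∂m … = 0 gives: 111·m + 19·c = 385;  19·m + 5·c = 70.
(Σh·h = 111, Σh = 19, Σ1 = 5, Σh·P = 385, ΣP = 70.)
Eliminating c: 5·(row 1) − 19·(row 2) gives 194·m = 5·385 − 19·70 = 595, so m = 595/194.
Then c = (70 − 19·(595/194))/5 = 455/194.
Residuals: -27/97, -53/97, 269/194, 49/194, -79/97; SSR = 587/194.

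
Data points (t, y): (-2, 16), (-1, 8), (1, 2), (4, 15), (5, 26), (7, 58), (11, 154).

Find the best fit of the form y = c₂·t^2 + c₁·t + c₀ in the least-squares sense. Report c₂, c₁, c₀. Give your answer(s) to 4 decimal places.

Sums needed: Σt^2·t^2 = 17941, Σt^2·t = 1855, Σt^2 = 217, Σt·t = 217, Σt = 25, Σ1 = 7.
For Xᵀy: Σt^2·y = 22440, Σt·y = 2252, Σy = 279.
Inverting the 3×3 Gram matrix, [c₂, c₁, c₀]ᵀ = [157613/103362, -45239/14766, 8683/2461]ᵀ.

c₂ = 1.5249, c₁ = -3.0637, c₀ = 3.5282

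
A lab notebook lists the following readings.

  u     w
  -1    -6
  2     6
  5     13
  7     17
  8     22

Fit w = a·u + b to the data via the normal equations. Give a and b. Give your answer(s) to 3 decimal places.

From the data, Σu·u = 143, Σu = 21, Σ1 = 5.
Moment sums: Σu·w = 378, Σw = 52.
Normal equations: [[143, 21]; [21, 5]]·[a, b]ᵀ = [378, 52]ᵀ.
det = 143·5 − 21² = 274.
a = (378·5 − 21·52)/274 = 399/137; b = (143·52 − 21·378)/274 = -251/137.

a = 2.912, b = -1.832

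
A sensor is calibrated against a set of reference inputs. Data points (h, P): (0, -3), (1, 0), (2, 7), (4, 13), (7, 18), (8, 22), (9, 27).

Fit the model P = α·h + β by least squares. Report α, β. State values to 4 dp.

α = 3.0754, β = -1.6195

The normal system AᵀA·[α, β]ᵀ = AᵀP is [[215, 31]; [31, 7]]·[α, β]ᵀ = [611, 84]ᵀ.
Δ = 215·7 − 31² = 544.
α = (611·7 − 31·84)/544 = 1673/544; β = (215·84 − 31·611)/544 = -881/544.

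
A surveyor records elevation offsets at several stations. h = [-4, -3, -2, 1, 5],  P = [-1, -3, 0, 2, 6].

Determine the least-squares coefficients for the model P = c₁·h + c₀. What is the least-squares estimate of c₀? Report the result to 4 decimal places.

c₀ = 1.3346

Forming XᵀX = [[55, -3]; [-3, 5]] and XᵀP = [45, 4]ᵀ gives XᵀX·[c₁, c₀]ᵀ = XᵀP.
Determinant 55·5 − (-3)² = 266.
c₁ = (45·5 − (-3)·4)/266 = 237/266; c₀ = (55·4 − (-3)·45)/266 = 355/266.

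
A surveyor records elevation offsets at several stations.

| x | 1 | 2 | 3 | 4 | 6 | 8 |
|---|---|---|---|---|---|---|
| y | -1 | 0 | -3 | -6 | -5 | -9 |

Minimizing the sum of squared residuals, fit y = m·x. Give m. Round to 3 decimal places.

m = -1.046

With design matrix A, AᵀA = [[130]] and Aᵀy = [-136]ᵀ.
m = (-136)/130 = -1.04615.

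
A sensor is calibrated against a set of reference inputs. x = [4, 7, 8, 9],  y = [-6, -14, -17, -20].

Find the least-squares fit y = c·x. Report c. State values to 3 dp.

c = -2.086

The normal system AᵀA·[c]ᵀ = Aᵀy is [[210]]·[c]ᵀ = [-438]ᵀ.
Hence c = -438 / 210 ≈ -2.08571.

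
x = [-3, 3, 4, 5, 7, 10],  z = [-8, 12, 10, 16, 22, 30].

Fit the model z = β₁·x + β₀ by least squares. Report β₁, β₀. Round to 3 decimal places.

β₁ = 2.923, β₀ = 1.000

The normal system AᵀA·[β₁, β₀]ᵀ = Aᵀz is [[208, 26]; [26, 6]]·[β₁, β₀]ᵀ = [634, 82]ᵀ.
Eliminating β₀: 6·(row 1) − 26·(row 2) gives 572·β₁ = 6·634 − 26·82 = 1672, so β₁ = 38/13.
Then β₀ = (82 − 26·(38/13))/6 = 1.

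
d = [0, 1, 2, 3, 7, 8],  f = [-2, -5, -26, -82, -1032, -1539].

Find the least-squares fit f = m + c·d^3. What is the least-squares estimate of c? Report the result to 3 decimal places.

c = -3.003

Entries of AᵀA: Σ1 = 6, Σd^3 = 891, Σd^3·d^3 = 380587.
And Σf = -2686, Σd^3·f = -1144371.
Normal equations: [[6, 891]; [891, 380587]]·[m, c]ᵀ = [-2686, -1144371]ᵀ.
det = 6·380587 − 891² = 1489641.
m = ((-2686)·380587 − 891·(-1144371))/1489641 = -2622121/1489641; c = (6·(-1144371) − 891·(-2686))/1489641 = -1491000/496547.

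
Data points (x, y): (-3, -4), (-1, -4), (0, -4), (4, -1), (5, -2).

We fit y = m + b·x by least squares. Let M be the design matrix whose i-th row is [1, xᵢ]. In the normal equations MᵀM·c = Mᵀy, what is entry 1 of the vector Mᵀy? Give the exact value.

Entry 1 ↔ basis 1, so (Mᵀy)_{1} = Σᵢ yᵢ = (1)·(-4) + (1)·(-4) + (1)·(-4) + (1)·(-1) + (1)·(-2) = -15.

-15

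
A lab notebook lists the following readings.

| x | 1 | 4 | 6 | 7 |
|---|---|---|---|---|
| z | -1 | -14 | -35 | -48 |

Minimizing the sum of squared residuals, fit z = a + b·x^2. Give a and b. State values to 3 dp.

Forming AᵀA = [[4, 102]; [102, 3954]] and Aᵀz = [-98, -3837]ᵀ gives AᵀA·[a, b]ᵀ = Aᵀz.
Δ = 4·3954 − 102² = 5412.
a = ((-98)·3954 − 102·(-3837))/5412 = 647/902; b = (4·(-3837) − 102·(-98))/5412 = -446/451.

a = 0.717, b = -0.989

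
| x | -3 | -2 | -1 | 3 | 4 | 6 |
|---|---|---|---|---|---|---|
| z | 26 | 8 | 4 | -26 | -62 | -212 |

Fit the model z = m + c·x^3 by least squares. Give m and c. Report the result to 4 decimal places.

From the data, Σ1 = 6, Σx^3 = 271, Σx^3·x^3 = 52275.
Right-hand side: Σz = -262, Σx^3·z = -51232.
Normal equations: [[6, 271]; [271, 52275]]·[m, c]ᵀ = [-262, -51232]ᵀ.
Determinant 6·52275 − 271² = 240209.
m = ((-262)·52275 − 271·(-51232))/240209 = 187822/240209; c = (6·(-51232) − 271·(-262))/240209 = -236390/240209.

m = 0.7819, c = -0.9841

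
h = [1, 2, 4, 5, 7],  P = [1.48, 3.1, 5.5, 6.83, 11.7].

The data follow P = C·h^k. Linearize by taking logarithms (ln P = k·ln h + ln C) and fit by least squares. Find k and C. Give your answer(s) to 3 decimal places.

Linearized form: ln P = k·ln h + ln C. From the 5 transformed points,
Sums: Σln h = 5.6348, Σ(ln h)² = 8.7791, Σln P = 7.6091, Σln h·ln P = 11.0259.
Normal system: [[8.7791, 5.6348]; [5.6348, 5]]·[k, ln C]ᵀ = [11.0259, 7.6091]ᵀ.
Δ = 8.7791·5 − (5.6348)² = 12.1448; k = (11.0259·5 − 5.6348·7.6091)/12.1448 = 1.00898, ln C = (8.7791·7.6091 − 5.6348·11.0259)/12.1448 = 0.38474, so C = exp(0.38474) = 1.46924.

k = 1.009, C = 1.469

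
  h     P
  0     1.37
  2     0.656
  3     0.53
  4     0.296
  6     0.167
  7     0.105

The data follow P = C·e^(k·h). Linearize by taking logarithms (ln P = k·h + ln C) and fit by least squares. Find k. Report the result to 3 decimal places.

Taking logs, ln P = k·h + ln C, so regress ln P on h.
AᵀA = [[114.0000, 22.0000]; [22.0000, 6]], rhs = [-34.1325, -6.0026]ᵀ  (here Σh = 22.0000, Σ(h)² = 114.0000, Σln P = -6.0026, Σh·ln P = -34.1325).
Solving (det = 200.0000): k = -0.36369, ln C = 0.33309.

k = -0.364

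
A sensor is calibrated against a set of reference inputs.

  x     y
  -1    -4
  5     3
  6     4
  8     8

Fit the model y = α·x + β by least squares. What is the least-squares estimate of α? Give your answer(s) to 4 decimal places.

With design matrix M, MᵀM = [[126, 18]; [18, 4]] and Mᵀy = [107, 11]ᵀ.
Eliminating β: 4·(row 1) − 18·(row 2) gives 180·α = 4·107 − 18·11 = 230, so α = 23/18.
Then β = (11 − 18·(23/18))/4 = -3.

α = 1.2778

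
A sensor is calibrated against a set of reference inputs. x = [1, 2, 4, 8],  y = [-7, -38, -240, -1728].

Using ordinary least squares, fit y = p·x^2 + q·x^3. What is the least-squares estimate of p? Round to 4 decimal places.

The normal equations are: 4369·p + 33825·q = -114591;  33825·p + 266305·q = -900407.
det = 4369·266305 − 33825² = 19355920.
p = ((-114591)·266305 − 33825·(-900407))/19355920 = -1497237/483898; q = (4369·(-900407) − 33825·(-114591))/19355920 = -7229701/2419490.

p = -3.0941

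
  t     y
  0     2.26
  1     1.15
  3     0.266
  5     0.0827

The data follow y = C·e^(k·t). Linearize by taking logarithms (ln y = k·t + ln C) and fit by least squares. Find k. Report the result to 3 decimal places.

Taking logs, ln y = k·t + ln C, so regress ln y on t.
Over the data: Σt = 9.0000, Σ(t)² = 35.0000, Σln y = -2.8617, Σt·ln y = -16.2957.
Normal system: [[35.0000, 9.0000]; [9.0000, 4]]·[k, ln C]ᵀ = [-16.2957, -2.8617]ᵀ.
Slope k = (n·Σt·ln y − Σt·Σln y)/(n·Σ(t)² − (Σt)²) = (4·-16.2957 − 9.0000·-2.8617)/59.0000 = -0.66827; ln C = (Σln y − k·Σt)/n = 0.78818.

k = -0.668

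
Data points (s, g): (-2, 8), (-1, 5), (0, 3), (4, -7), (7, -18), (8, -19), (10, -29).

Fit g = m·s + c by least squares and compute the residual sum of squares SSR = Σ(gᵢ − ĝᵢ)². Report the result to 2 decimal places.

SSR = 13.64

Setting ∂/∂m … = 0 gives: 234·m + 26·c = -617;  26·m + 7·c = -57.
det = 234·7 − 26² = 962.
m = ((-617)·7 − 26·(-57))/962 = -2837/962; c = (234·(-57) − 26·(-617))/962 = 104/37.
Residuals: -341/481, -731/962, 7/37, 955/481, -161/962, 857/481, -1116/481; SSR = 13125/962.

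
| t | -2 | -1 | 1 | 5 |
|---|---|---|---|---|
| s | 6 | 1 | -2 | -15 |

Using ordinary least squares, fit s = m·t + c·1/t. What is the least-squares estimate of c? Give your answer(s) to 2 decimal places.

c = 1.47

The normal system MᵀM·[m, c]ᵀ = Mᵀs is [[31, 4]; [4, 229/100]]·[m, c]ᵀ = [-90, -9]ᵀ.
Eliminating c: (229/100)·(row 1) − 4·(row 2) gives (5499/100)·m = (229/100)·(-90) − 4·(-9) = -1701/10, so m = -1890/611.
Then c = ((-9) − 4·(-1890/611))/(229/100) = 900/611.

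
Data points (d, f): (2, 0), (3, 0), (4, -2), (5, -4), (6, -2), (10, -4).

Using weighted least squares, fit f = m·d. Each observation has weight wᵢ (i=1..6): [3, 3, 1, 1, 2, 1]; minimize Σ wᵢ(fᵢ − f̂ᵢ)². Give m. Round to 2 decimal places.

m = -0.37

Forming XᵀWX = [[252]] and XᵀWf = [-92]ᵀ gives XᵀWX·[m]ᵀ = XᵀWf.
Hence m = -92 / 252 ≈ -0.365079.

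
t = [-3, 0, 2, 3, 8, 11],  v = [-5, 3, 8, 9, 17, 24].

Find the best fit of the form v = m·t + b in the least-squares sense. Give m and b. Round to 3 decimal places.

The normal system AᵀA·[m, b]ᵀ = Aᵀv is [[207, 21]; [21, 6]]·[m, b]ᵀ = [458, 56]ᵀ.
Δ = 207·6 − 21² = 801.
m = (458·6 − 21·56)/801 = 524/267; b = (207·56 − 21·458)/801 = 658/267.

m = 1.963, b = 2.464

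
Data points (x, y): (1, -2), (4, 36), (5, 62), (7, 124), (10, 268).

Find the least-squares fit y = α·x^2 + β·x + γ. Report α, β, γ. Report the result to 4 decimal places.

From the data, Σx^2·x^2 = 13283, Σx^2·x = 1533, Σx^2 = 191, Σx·x = 191, Σx = 27, Σ1 = 5.
For Mᵀy: Σx^2·y = 35000, Σx·y = 4000, Σy = 488.
So MᵀM·[α, β, γ]ᵀ = Mᵀy: [[13283, 1533, 191]; [1533, 191, 27]; [191, 27, 5]]·[α, β, γ]ᵀ = [35000, 4000, 488]ᵀ.
Solving the 3×3 system (Gaussian elimination) gives α = 22840/7917, β = -4804/2639, γ = -21964/7917.

α = 2.8849, β = -1.8204, γ = -2.7743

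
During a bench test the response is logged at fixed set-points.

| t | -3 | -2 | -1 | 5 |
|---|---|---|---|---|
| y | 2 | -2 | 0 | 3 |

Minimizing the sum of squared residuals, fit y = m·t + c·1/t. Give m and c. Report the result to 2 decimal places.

m = 0.37, c = -0.40

Compute the Gram sums: Σt·t = 39, Σt·1/t = 4, Σ1/t·1/t = 1261/900.
Moment sums: Σt·y = 13, Σ1/t·y = 14/15.
AᵀA·[m, c]ᵀ = Aᵀy becomes [[39, 4]; [4, 1261/900]]·[m, c]ᵀ = [13, 14/15]ᵀ.
Eliminating c: (1261/900)·(row 1) − 4·(row 2) gives (11593/300)·m = (1261/900)·13 − 4·(14/15) = 13033/900, so m = 13033/34779.
Then c = ((14/15) − 4·(13033/34779))/(1261/900) = -4680/11593.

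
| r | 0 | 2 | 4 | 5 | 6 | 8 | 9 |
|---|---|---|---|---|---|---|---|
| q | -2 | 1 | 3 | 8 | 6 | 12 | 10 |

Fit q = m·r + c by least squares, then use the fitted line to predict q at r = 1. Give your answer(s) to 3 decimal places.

Setting ∂/∂m … = 0 gives: 226·m + 34·c = 276;  34·m + 7·c = 38.
(Σr·r = 226, Σr = 34, Σ1 = 7, Σr·q = 276, Σq = 38.)
Eliminating c: 7·(row 1) − 34·(row 2) gives 426·m = 7·276 − 34·38 = 640, so m = 320/213.
Then c = (38 − 34·(320/213))/7 = -398/213.
At r = 1: q̂ = (320/213)·(1) + (-398/213)·(1) = -26/71.

q̂ = -0.366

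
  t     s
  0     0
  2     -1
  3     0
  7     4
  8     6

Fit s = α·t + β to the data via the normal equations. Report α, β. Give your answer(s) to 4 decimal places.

α = 0.8261, β = -1.5043

The normal equations are: 126·α + 20·β = 74;  20·α + 5·β = 9.
(Σt·t = 126, Σt = 20, Σ1 = 5, Σt·s = 74, Σs = 9.)
Determinant 126·5 − 20² = 230.
α = (74·5 − 20·9)/230 = 19/23; β = (126·9 − 20·74)/230 = -173/115.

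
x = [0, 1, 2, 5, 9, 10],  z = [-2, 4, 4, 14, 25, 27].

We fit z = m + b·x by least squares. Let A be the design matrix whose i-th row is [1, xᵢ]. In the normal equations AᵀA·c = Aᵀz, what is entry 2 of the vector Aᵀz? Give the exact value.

Entry 2 ↔ basis x, so (Aᵀz)_{2} = Σᵢ (x)·zᵢ = (0)·(-2) + (1)·(4) + (2)·(4) + (5)·(14) + (9)·(25) + (10)·(27) = 577.

577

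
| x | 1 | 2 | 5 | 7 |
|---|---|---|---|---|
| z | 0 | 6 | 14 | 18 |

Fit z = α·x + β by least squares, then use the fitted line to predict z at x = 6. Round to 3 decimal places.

Entries of AᵀA: Σx·x = 79, Σx = 15, Σ1 = 4.
Moment sums: Σx·z = 208, Σz = 38.
Normal equations: [[79, 15]; [15, 4]]·[α, β]ᵀ = [208, 38]ᵀ.
Eliminating β: 4·(row 1) − 15·(row 2) gives 91·α = 4·208 − 15·38 = 262, so α = 262/91.
Then β = (38 − 15·(262/91))/4 = -118/91.
At x = 6: ẑ = (262/91)·(6) + (-118/91)·(1) = 1454/91.

ẑ = 15.978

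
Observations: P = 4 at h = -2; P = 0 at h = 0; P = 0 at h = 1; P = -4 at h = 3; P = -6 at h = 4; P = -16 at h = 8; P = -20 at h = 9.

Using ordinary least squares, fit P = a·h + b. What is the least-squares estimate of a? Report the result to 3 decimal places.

Compute the Gram sums: Σh·h = 175, Σh = 23, Σ1 = 7.
For MᵀP: Σh·P = -352, ΣP = -42.
So MᵀM·[a, b]ᵀ = MᵀP: [[175, 23]; [23, 7]]·[a, b]ᵀ = [-352, -42]ᵀ.
Eliminating b: 7·(row 1) − 23·(row 2) gives 696·a = 7·(-352) − 23·(-42) = -1498, so a = -749/348.
Then b = ((-42) − 23·(-749/348))/7 = 373/348.

a = -2.152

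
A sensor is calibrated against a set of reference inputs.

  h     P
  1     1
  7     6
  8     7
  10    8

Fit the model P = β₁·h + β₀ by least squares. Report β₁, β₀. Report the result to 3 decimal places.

β₁ = 0.800, β₀ = 0.300

Setting ∂/∂β₁ … = 0 gives: 214·β₁ + 26·β₀ = 179;  26·β₁ + 4·β₀ = 22.
Eliminating β₀: 4·(row 1) − 26·(row 2) gives 180·β₁ = 4·179 − 26·22 = 144, so β₁ = 4/5.
Then β₀ = (22 − 26·(4/5))/4 = 3/10.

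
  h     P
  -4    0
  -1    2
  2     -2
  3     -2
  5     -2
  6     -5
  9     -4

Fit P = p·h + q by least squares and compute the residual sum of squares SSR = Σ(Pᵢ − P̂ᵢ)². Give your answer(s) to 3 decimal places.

SSR = 10.338

Sums needed: Σh·h = 172, Σh = 20, Σ1 = 7.
And Σh·P = -88, ΣP = -13.
MᵀM·[p, q]ᵀ = MᵀP becomes [[172, 20]; [20, 7]]·[p, q]ᵀ = [-88, -13]ᵀ.
Eliminating q: 7·(row 1) − 20·(row 2) gives 804·p = 7·(-88) − 20·(-13) = -356, so p = -89/201.
Then q = ((-13) − 20·(-89/201))/7 = -119/201.
Residuals: -79/67, 144/67, -35/67, -16/201, 54/67, -352/201, 116/201; SSR = 2078/201.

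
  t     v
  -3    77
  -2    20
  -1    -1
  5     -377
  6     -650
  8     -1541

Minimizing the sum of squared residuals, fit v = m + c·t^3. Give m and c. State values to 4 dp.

m = -3.3482, c = -3.0011

Entries of MᵀM: Σ1 = 6, Σt^3 = 817, Σt^3·t^3 = 325219.
Moment sums: Σv = -2472, Σt^3·v = -978755.
MᵀM·[m, c]ᵀ = Mᵀv becomes [[6, 817]; [817, 325219]]·[m, c]ᵀ = [-2472, -978755]ᵀ.
det = 6·325219 − 817² = 1283825.
m = ((-2472)·325219 − 817·(-978755))/1283825 = -4298533/1283825; c = (6·(-978755) − 817·(-2472))/1283825 = -3852906/1283825.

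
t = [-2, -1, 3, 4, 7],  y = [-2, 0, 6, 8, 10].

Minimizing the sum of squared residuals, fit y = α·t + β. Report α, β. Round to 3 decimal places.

α = 1.380, β = 1.365

Forming XᵀX = [[79, 11]; [11, 5]] and Xᵀy = [124, 22]ᵀ gives XᵀX·[α, β]ᵀ = Xᵀy.
Eliminating β: 5·(row 1) − 11·(row 2) gives 274·α = 5·124 − 11·22 = 378, so α = 189/137.
Then β = (22 − 11·(189/137))/5 = 187/137.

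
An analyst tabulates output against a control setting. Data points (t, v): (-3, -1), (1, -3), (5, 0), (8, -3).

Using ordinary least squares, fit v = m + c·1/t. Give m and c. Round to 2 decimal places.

With design matrix X, XᵀX = [[4, 119/120]; [119/120, 16801/14400]] and Xᵀv = [-7, -73/24]ᵀ.
det = 4·(16801/14400) − (119/120)² = 17681/4800.
m = ((-7)·(16801/14400) − (119/120)·(-73/24))/(17681/4800) = -24724/17681; c = (4·(-73/24) − (119/120)·(-7))/(17681/4800) = -25080/17681.

m = -1.40, c = -1.42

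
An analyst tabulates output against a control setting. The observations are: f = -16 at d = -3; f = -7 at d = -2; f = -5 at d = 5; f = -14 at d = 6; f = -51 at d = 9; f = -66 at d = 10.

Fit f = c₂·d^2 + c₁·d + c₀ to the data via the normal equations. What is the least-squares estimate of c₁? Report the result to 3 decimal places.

c₁ = 3.359

Setting ∂/∂c₂ … = 0 gives: 18579·c₂ + 2035·c₁ + 255·c₀ = -11532;  2035·c₂ + 255·c₁ + 25·c₀ = -1166;  255·c₂ + 25·c₁ + 6·c₀ = -159.
Solving the 3×3 system (Gaussian elimination) gives c₂ = -11525/11096, c₁ = 186339/55480, c₀ = 20243/5548.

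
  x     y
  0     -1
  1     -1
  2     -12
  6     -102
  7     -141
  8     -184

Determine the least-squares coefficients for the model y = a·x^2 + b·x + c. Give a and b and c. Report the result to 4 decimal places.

From the data, Σx^2·x^2 = 7810, Σx^2·x = 1080, Σx^2 = 154, Σx·x = 154, Σx = 24, Σ1 = 6.
For Mᵀy: Σx^2·y = -22406, Σx·y = -3096, Σy = -441.
Normal equations: [[7810, 1080, 154]; [1080, 154, 24]; [154, 24, 6]]·[a, b, c]ᵀ = [-22406, -3096, -441]ᵀ.
Solving the 3×3 system (Gaussian elimination) gives a = -1293/436, b = 2400/3161, c = -5311/12644.

a = -2.9656, b = 0.7593, c = -0.4200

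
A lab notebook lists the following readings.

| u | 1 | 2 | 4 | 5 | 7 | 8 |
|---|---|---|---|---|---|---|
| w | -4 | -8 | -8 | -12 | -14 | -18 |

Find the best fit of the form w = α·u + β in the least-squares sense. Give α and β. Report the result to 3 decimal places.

The normal equations are: 159·α + 27·β = -354;  27·α + 6·β = -64.
Eliminating β: 6·(row 1) − 27·(row 2) gives 225·α = 6·(-354) − 27·(-64) = -396, so α = -44/25.
Then β = ((-64) − 27·(-44/25))/6 = -206/75.

α = -1.760, β = -2.747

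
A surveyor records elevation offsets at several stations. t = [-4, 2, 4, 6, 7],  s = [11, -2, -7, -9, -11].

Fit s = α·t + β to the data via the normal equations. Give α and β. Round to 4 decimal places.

α = -2.0132, β = 2.4395

Compute the Gram sums: Σt·t = 121, Σt = 15, Σ1 = 5.
And Σt·s = -207, Σs = -18.
So MᵀM·[α, β]ᵀ = Mᵀs: [[121, 15]; [15, 5]]·[α, β]ᵀ = [-207, -18]ᵀ.
Eliminating β: 5·(row 1) − 15·(row 2) gives 380·α = 5·(-207) − 15·(-18) = -765, so α = -153/76.
Then β = ((-18) − 15·(-153/76))/5 = 927/380.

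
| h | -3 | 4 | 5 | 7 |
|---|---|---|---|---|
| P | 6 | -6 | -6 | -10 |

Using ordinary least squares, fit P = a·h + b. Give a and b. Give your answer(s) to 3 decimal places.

a = -1.586, b = 1.154

XᵀX·[a, b]ᵀ = XᵀP reads: 99·a + 13·b = -142;  13·a + 4·b = -16.
Eliminating b: 4·(row 1) − 13·(row 2) gives 227·a = 4·(-142) − 13·(-16) = -360, so a = -360/227.
Then b = ((-16) − 13·(-360/227))/4 = 262/227.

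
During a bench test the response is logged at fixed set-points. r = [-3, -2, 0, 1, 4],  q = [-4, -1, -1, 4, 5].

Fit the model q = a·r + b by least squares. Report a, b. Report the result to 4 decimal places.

a = 1.2667, b = 0.6000

Entries of AᵀA: Σr·r = 30, Σr = 0, Σ1 = 5.
Right-hand side: Σr·q = 38, Σq = 3.
Normal equations: [[30, 0]; [0, 5]]·[a, b]ᵀ = [38, 3]ᵀ.
Eliminating b: 5·(row 1) − 0·(row 2) gives 150·a = 5·38 − 0·3 = 190, so a = 19/15.
Then b = (3 − 0·(19/15))/5 = 3/5.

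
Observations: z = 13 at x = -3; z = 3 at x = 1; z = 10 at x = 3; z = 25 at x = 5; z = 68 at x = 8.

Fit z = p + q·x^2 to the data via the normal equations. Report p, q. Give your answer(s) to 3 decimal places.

p = 1.646, q = 1.026

From the data, Σ1 = 5, Σx^2 = 108, Σx^2·x^2 = 4884.
And Σz = 119, Σx^2·z = 5187.
MᵀM·[p, q]ᵀ = Mᵀz becomes [[5, 108]; [108, 4884]]·[p, q]ᵀ = [119, 5187]ᵀ.
Δ = 5·4884 − 108² = 12756.
p = (119·4884 − 108·5187)/12756 = 1750/1063; q = (5·5187 − 108·119)/12756 = 4361/4252.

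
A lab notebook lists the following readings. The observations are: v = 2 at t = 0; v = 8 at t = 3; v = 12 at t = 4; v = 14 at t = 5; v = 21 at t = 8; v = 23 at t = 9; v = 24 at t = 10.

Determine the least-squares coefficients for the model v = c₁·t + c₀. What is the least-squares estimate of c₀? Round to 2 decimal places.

Setting ∂/∂c₁ … = 0 gives: 295·c₁ + 39·c₀ = 757;  39·c₁ + 7·c₀ = 104.
(Σt·t = 295, Σt = 39, Σ1 = 7, Σt·v = 757, Σv = 104.)
Eliminating c₀: 7·(row 1) − 39·(row 2) gives 544·c₁ = 7·757 − 39·104 = 1243, so c₁ = 1243/544.
Then c₀ = (104 − 39·(1243/544))/7 = 1157/544.

c₀ = 2.13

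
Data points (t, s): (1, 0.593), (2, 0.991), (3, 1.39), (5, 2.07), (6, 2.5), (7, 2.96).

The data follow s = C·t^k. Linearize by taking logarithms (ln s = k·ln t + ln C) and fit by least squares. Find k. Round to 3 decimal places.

k = 0.818

Taking logs, ln s = k·ln t + ln C, so regress ln s on ln t.
Over the data: Σln t = 7.1389, Σ(ln t)² = 11.2747, Σln s = 2.5267, Σln t·ln s = 5.2799.
Normal system: [[11.2747, 7.1389]; [7.1389, 6]]·[k, ln C]ᵀ = [5.2799, 2.5267]ᵀ.
Δ = 11.2747·6 − (7.1389)² = 16.6845; k = (5.2799·6 − 7.1389·2.5267)/16.6845 = 0.81761, ln C = (11.2747·2.5267 − 7.1389·5.2799)/16.6845 = -0.55168.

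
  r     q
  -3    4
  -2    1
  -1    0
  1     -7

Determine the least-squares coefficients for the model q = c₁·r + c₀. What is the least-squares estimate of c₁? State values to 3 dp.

With design matrix A, AᵀA = [[15, -5]; [-5, 4]] and Aᵀq = [-21, -2]ᵀ.
Δ = 15·4 − (-5)² = 35.
c₁ = ((-21)·4 − (-5)·(-2))/35 = -94/35; c₀ = (15·(-2) − (-5)·(-21))/35 = -27/7.

c₁ = -2.686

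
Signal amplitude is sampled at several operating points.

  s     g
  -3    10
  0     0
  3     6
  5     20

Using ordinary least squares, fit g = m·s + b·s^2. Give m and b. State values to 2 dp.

The normal system XᵀX·[m, b]ᵀ = Xᵀg is [[43, 125]; [125, 787]]·[m, b]ᵀ = [88, 644]ᵀ.
Determinant 43·787 − 125² = 18216.
m = (88·787 − 125·644)/18216 = -937/1518; b = (43·644 − 125·88)/18216 = 1391/1518.

m = -0.62, b = 0.92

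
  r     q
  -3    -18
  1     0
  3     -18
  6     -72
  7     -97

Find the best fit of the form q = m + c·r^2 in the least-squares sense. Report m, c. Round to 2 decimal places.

m = 0.74, c = -2.01

Forming AᵀA = [[5, 104]; [104, 3860]] and Aᵀq = [-205, -7669]ᵀ gives AᵀA·[m, c]ᵀ = Aᵀq.
Eliminating c: 3860·(row 1) − 104·(row 2) gives 8484·m = 3860·(-205) − 104·(-7669) = 6276, so m = 523/707.
Then c = ((-7669) − 104·(523/707))/3860 = -5675/2828.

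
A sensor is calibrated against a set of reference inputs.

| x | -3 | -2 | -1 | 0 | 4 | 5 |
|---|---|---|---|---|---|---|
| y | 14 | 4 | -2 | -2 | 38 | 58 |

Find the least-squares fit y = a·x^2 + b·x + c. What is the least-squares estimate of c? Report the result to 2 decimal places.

c = -2.31

Sums needed: Σx^2·x^2 = 979, Σx^2·x = 153, Σx^2 = 55, Σx·x = 55, Σx = 3, Σ1 = 6.
Right-hand side: Σx^2·y = 2198, Σx·y = 394, Σy = 110.
AᵀA·[a, b, c]ᵀ = Aᵀy becomes [[979, 153, 55]; [153, 55, 3]; [55, 3, 6]]·[a, b, c]ᵀ = [2198, 394, 110]ᵀ.
Solving the 3×3 system (Gaussian elimination) gives a = 15827/7240, b = 8749/7240, c = -8361/3620.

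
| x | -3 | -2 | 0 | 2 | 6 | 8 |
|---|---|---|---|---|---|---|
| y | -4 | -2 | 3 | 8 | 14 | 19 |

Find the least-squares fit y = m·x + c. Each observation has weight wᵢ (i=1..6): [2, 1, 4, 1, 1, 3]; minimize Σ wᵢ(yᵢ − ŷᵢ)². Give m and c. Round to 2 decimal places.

The normal system MᵀWM·[m, c]ᵀ = MᵀWy is [[254, 24]; [24, 12]]·[m, c]ᵀ = [584, 81]ᵀ.
Determinant 254·12 − 24² = 2472.
m = (584·12 − 24·81)/2472 = 211/103; c = (254·81 − 24·584)/2472 = 1093/412.

m = 2.05, c = 2.65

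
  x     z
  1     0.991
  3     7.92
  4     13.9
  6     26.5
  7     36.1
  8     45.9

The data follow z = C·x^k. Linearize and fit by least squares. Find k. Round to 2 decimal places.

k = 1.84

Let Y = ln z. Fitting Y = k·ln x + ln C by least squares:
XᵀX = [[14.4498, 8.3020]; [8.3020, 6]], rhs = [26.7294, 15.3821]ᵀ  (here Σln x = 8.3020, Σ(ln x)² = 14.4498, Σln z = 15.3821, Σln x·ln z = 26.7294).
Δ = 14.4498·6 − (8.3020)² = 17.7753; k = (26.7294·6 − 8.3020·15.3821)/17.7753 = 1.83814, ln C = (14.4498·15.3821 − 8.3020·26.7294)/17.7753 = 0.02031.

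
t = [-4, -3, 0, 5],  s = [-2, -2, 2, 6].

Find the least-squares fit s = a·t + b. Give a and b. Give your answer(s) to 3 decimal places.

a = 0.939, b = 1.469

The normal equations are: 50·a + (-2)·b = 44;  (-2)·a + 4·b = 4.
(Σt·t = 50, Σt = -2, Σ1 = 4, Σt·s = 44, Σs = 4.)
Eliminating b: 4·(row 1) − (-2)·(row 2) gives 196·a = 4·44 − (-2)·4 = 184, so a = 46/49.
Then b = (4 − (-2)·(46/49))/4 = 72/49.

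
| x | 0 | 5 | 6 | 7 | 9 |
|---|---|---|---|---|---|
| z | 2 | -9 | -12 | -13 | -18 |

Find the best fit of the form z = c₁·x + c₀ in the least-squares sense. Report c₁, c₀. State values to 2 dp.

c₁ = -2.21, c₀ = 1.95

Entries of MᵀM: Σx·x = 191, Σx = 27, Σ1 = 5.
For Mᵀz: Σx·z = -370, Σz = -50.
Eliminating c₀: 5·(row 1) − 27·(row 2) gives 226·c₁ = 5·(-370) − 27·(-50) = -500, so c₁ = -250/113.
Then c₀ = ((-50) − 27·(-250/113))/5 = 220/113.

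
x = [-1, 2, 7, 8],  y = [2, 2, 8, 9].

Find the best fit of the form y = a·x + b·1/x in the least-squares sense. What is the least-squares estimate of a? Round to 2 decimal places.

a = 1.19

Normal-equation sums: Σx·x = 118, Σx·1/x = 4, Σ1/x·1/x = 4033/3136.
Right-hand side: Σx·y = 130, Σ1/x·y = 71/56.
MᵀM·[a, b]ᵀ = Mᵀy becomes [[118, 4]; [4, 4033/3136]]·[a, b]ᵀ = [130, 71/56]ᵀ.
Eliminating b: (4033/3136)·(row 1) − 4·(row 2) gives (212859/1568)·a = (4033/3136)·130 − 4·(71/56) = 254193/1568, so a = 84731/70953.
Then b = ((71/56) − 4·(84731/70953))/(4033/3136) = -193592/70953.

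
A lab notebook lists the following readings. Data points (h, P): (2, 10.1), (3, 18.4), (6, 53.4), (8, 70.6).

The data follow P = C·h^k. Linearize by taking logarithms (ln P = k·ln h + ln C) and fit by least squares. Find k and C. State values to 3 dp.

k = 1.433, C = 3.803

Linearized form: ln P = k·ln h + ln C. From the 4 transformed points,
XᵀX = [[9.2219, 5.6630]; [5.6630, 4]], rhs = [20.7820, 13.4597]ᵀ  (here Σln h = 5.6630, Σ(ln h)² = 9.2219, Σln P = 13.4597, Σln h·ln P = 20.7820).
Δ = 9.2219·4 − (5.6630)² = 4.8184; k = (20.7820·4 − 5.6630·13.4597)/4.8184 = 1.43327, ln C = (9.2219·13.4597 − 5.6630·20.7820)/4.8184 = 1.33579, so C = exp(1.33579) = 3.80300.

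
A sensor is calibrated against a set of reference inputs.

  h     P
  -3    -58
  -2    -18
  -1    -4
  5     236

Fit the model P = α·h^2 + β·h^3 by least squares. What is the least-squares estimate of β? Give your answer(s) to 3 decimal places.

Compute the Gram sums: Σh^2·h^2 = 723, Σh^2·h^3 = 2849, Σh^3·h^3 = 16419.
Moment sums: Σh^2·P = 5302, Σh^3·P = 31214.
So XᵀX·[α, β]ᵀ = XᵀP: [[723, 2849]; [2849, 16419]]·[α, β]ᵀ = [5302, 31214]ᵀ.
Eliminating β: 16419·(row 1) − 2849·(row 2) gives 3754136·α = 16419·5302 − 2849·31214 = -1875148, so α = -468787/938534.
Then β = (31214 − 2849·(-468787/938534))/16419 = 1865581/938534.

β = 1.988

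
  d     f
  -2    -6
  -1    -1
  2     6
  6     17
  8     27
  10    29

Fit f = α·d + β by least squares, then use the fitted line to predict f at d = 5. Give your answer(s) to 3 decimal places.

Forming XᵀX = [[209, 23]; [23, 6]] and Xᵀf = [633, 72]ᵀ gives XᵀX·[α, β]ᵀ = Xᵀf.
Δ = 209·6 − 23² = 725.
α = (633·6 − 23·72)/725 = 2142/725; β = (209·72 − 23·633)/725 = 489/725.
At d = 5: f̂ = (2142/725)·(5) + (489/725)·(1) = 11199/725.

f̂ = 15.447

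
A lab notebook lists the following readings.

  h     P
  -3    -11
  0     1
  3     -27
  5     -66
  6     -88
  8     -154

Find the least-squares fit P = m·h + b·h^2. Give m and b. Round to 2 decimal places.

Setting ∂/∂m … = 0 gives: 143·m + 853·b = -2138;  853·m + 6179·b = -15016.
(Σh·h = 143, Σh·h^2 = 853, Σh^2·h^2 = 6179, Σh·P = -2138, Σh^2·P = -15016.)
Δ = 143·6179 − 853² = 155988.
m = ((-2138)·6179 − 853·(-15016))/155988 = -67009/25998; b = (143·(-15016) − 853·(-2138))/155988 = -53929/25998.

m = -2.58, b = -2.07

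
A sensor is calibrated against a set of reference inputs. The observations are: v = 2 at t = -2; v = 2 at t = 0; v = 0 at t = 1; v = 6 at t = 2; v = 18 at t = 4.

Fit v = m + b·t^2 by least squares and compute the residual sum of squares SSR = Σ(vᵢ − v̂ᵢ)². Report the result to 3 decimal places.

SSR = 13.639

With design matrix M, MᵀM = [[5, 25]; [25, 289]] and Mᵀv = [28, 320]ᵀ.
Determinant 5·289 − 25² = 820.
m = (28·289 − 25·320)/820 = 23/205; b = (5·320 − 25·28)/820 = 45/41.
Residuals: -513/205, 387/205, -248/205, 307/205, 67/205; SSR = 2796/205.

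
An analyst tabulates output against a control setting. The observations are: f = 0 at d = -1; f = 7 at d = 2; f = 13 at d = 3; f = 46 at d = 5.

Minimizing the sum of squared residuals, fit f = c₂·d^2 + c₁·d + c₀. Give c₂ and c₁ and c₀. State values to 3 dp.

With design matrix A, AᵀA = [[723, 159, 39]; [159, 39, 9]; [39, 9, 4]] and Aᵀf = [1295, 283, 66]ᵀ.
Solving the 3×3 system (Gaussian elimination) gives c₂ = 39/20, c₁ = -71/300, c₀ = -99/50.

c₂ = 1.950, c₁ = -0.237, c₀ = -1.980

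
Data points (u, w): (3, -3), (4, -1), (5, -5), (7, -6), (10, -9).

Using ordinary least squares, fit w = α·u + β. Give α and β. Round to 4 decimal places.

The normal equations are: 199·α + 29·β = -170;  29·α + 5·β = -24.
Eliminating β: 5·(row 1) − 29·(row 2) gives 154·α = 5·(-170) − 29·(-24) = -154, so α = -1.
Then β = ((-24) − 29·(-1))/5 = 1.

α = -1.0000, β = 1.0000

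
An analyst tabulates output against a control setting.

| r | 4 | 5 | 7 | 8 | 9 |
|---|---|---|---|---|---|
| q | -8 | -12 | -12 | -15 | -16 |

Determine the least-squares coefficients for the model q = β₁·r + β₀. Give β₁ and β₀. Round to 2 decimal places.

With design matrix A, AᵀA = [[235, 33]; [33, 5]] and Aᵀq = [-440, -63]ᵀ.
Eliminating β₀: 5·(row 1) − 33·(row 2) gives 86·β₁ = 5·(-440) − 33·(-63) = -121, so β₁ = -121/86.
Then β₀ = ((-63) − 33·(-121/86))/5 = -285/86.

β₁ = -1.41, β₀ = -3.31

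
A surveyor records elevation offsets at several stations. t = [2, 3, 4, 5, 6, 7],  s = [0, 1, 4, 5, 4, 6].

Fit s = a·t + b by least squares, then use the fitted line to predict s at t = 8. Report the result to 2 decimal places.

ŝ = 7.33

Entries of MᵀM: Σt·t = 139, Σt = 27, Σ1 = 6.
And Σt·s = 110, Σs = 20.
MᵀM·[a, b]ᵀ = Mᵀs becomes [[139, 27]; [27, 6]]·[a, b]ᵀ = [110, 20]ᵀ.
det = 139·6 − 27² = 105.
a = (110·6 − 27·20)/105 = 8/7; b = (139·20 − 27·110)/105 = -38/21.
At t = 8: ŝ = (8/7)·(8) + (-38/21)·(1) = 22/3.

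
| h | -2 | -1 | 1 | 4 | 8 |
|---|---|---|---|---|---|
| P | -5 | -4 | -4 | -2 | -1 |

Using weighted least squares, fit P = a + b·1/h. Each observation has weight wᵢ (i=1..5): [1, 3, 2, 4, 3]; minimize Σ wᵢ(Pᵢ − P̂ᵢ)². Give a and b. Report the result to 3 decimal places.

a = -2.763, b = 0.681

From the data, Σwᵢ·1 = 13, Σwᵢ·1/h = -1/8, Σwᵢ·1/h·1/h = 355/64.
And Σwᵢ·P = -36, Σwᵢ·1/h·P = 33/8.
Determinant 13·(355/64) − (-1/8)² = 2307/32.
a = ((-36)·(355/64) − (-1/8)·(33/8))/(2307/32) = -4249/1538; b = (13·(33/8) − (-1/8)·(-36))/(2307/32) = 524/769.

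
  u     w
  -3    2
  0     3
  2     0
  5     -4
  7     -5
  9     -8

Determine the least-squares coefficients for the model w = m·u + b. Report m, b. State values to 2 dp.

m = -0.92, b = 1.06

The normal system MᵀM·[m, b]ᵀ = Mᵀw is [[168, 20]; [20, 6]]·[m, b]ᵀ = [-133, -12]ᵀ.
det = 168·6 − 20² = 608.
m = ((-133)·6 − 20·(-12))/608 = -279/304; b = (168·(-12) − 20·(-133))/608 = 161/152.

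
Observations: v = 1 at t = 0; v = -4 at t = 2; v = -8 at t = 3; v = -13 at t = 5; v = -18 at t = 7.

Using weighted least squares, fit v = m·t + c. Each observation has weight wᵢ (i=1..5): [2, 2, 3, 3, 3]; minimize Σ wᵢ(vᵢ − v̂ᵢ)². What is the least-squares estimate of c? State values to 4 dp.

From the data, Σwᵢ·t·t = 257, Σwᵢ·t = 49, Σwᵢ·1 = 13.
For XᵀWv: Σwᵢ·t·v = -661, Σwᵢ·v = -123.
XᵀWX·[m, c]ᵀ = XᵀWv becomes [[257, 49]; [49, 13]]·[m, c]ᵀ = [-661, -123]ᵀ.
Eliminating c: 13·(row 1) − 49·(row 2) gives 940·m = 13·(-661) − 49·(-123) = -2566, so m = -1283/470.
Then c = ((-123) − 49·(-1283/470))/13 = 389/470.

c = 0.8277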